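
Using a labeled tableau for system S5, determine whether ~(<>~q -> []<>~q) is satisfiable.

Unsatisfiable

1. ~(<>~q -> []<>~q), w0
2. <>~q, w0   [~->-rule on 1]
3. ~[]<>~q, w0   [~->-rule on 1]
4. ~q, w1   [<>-rule on 2: fresh world w1, w0Rw1]
5. ~<>~q, w2   [~[]-rule on 3: fresh world w2, w0Rw2]
6. q, w0   [~<>-rule on 5 via w2Rw0]
7. q, w1   [~<>-rule on 5 via w2Rw1]
Accessibility: w0Rw0, w0Rw1, w0Rw2, w1Rw0, w1Rw1, w1Rw2, w2Rw0, w2Rw1, w2Rw2
Branch closes: q and ~q both at w1.
All branches of the tableau close; one closing branch shown above.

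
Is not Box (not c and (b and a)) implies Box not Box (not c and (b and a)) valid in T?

Tableau for the negation not (not Box (not c and (b and a)) implies Box not Box (not c and (b and a))):
1. not (not Box (not c and (b and a)) implies Box not Box (not c and (b and a))), w0
2. not Box (not c and (b and a)), w0
3. not Box not Box (not c and (b and a)), w0
4. not (not c and (b and a)), w1
5. not (b and a), w1
6. not a, w1
7. Box (not c and (b and a)), w2
8. not c and (b and a), w2
9. not c, w2
10. b and a, w2
11. b, w2
12. a, w2
Accessibility: w0Rw0, w0Rw1, w0Rw2, w1Rw1, w2Rw2
The negation has an open branch (countermodel exists).

Not valid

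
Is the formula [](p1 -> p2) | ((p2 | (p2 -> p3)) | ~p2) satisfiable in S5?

Satisfiable

1. [](p1 -> p2) | ((p2 | (p2 -> p3)) | ~p2), w0
2. (p2 | (p2 -> p3)) | ~p2, w0
3. ~p2, w0
Accessibility: w0Rw0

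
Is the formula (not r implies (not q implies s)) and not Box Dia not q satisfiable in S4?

Satisfiable

1. (not r implies (not q implies s)) and not Box Dia not q, 0
2. not r implies (not q implies s), 0
3. not Box Dia not q, 0
4. not q implies s, 0
5. s, 0
6. not Dia not q, 1
7. q, 1
Accessibility: 0R0, 0R1, 1R1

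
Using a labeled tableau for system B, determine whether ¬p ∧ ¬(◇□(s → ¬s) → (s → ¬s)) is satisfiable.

1. ¬p ∧ ¬(◇□(s → ¬s) → (s → ¬s)), w0
2. ¬p, w0
3. ¬(◇□(s → ¬s) → (s → ¬s)), w0
4. ◇□(s → ¬s), w0
5. ¬(s → ¬s), w0
6. s, w0
7. □(s → ¬s), w1
8. s → ¬s, w0
9. s → ¬s, w1
10. ¬s, w0
Accessibility: w0Rw0, w0Rw1, w1Rw0, w1Rw1
Branch closes: s and ¬s both at w0.
(One branch shown.) All branches close.

Unsatisfiable (every branch closes)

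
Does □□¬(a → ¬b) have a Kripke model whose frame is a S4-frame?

1. □□¬(a → ¬b), u
2. □¬(a → ¬b), u
3. ¬(a → ¬b), u
4. a, u
5. b, u
Accessibility: uRu

Yes, satisfiable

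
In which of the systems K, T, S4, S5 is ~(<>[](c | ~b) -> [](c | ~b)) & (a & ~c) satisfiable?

K, T, S4

S5-tableau for the formula:
1. ~(<>[](c | ~b) -> [](c | ~b)) & (a & ~c), 0
2. ~(<>[](c | ~b) -> [](c | ~b)), 0   [&-rule on 1]
3. a & ~c, 0   [&-rule on 1]
4. <>[](c | ~b), 0   [~->-rule on 2]
5. ~[](c | ~b), 0   [~->-rule on 2]
6. a, 0   [&-rule on 3]
7. ~c, 0   [&-rule on 3]
8. [](c | ~b), 1   [<>-rule on 4: fresh world 1, 0R1]
9. c | ~b, 0   [[]-rule on 8 via 1R0]
10. c | ~b, 1   [[]-rule on 8 via 1R1]
11. ~b, 0   [|-rule on 9 (branches; this branch)]
12. ~b, 1   [|-rule on 10 (branches; this branch)]
13. ~(c | ~b), 2   [~[]-rule on 5: fresh world 2, 0R2]
14. ~c, 2   [~|-rule on 13]
15. b, 2   [~|-rule on 13]
16. c | ~b, 2   [[]-rule on 8 via 1R2]
17. ~b, 2   [|-rule on 16 (branches; this branch)]
Accessibility: 0R0, 0R1, 0R2, 1R0, 1R1, 1R2, 2R0, 2R1, 2R2
Branch closes: b and ~b both at 2.
Every branch closes (one shown): unsatisfiable in S5.
S4-tableau for the formula:
1. ~(<>[](c | ~b) -> [](c | ~b)) & (a & ~c), 0
2. ~(<>[](c | ~b) -> [](c | ~b)), 0   [&-rule on 1]
3. a & ~c, 0   [&-rule on 1]
4. <>[](c | ~b), 0   [~->-rule on 2]
5. ~[](c | ~b), 0   [~->-rule on 2]
6. a, 0   [&-rule on 3]
7. ~c, 0   [&-rule on 3]
8. [](c | ~b), 1   [<>-rule on 4: fresh world 1, 0R1]
9. c | ~b, 1   [[]-rule on 8 via 1R1]
10. ~b, 1   [|-rule on 9 (branches; this branch)]
11. ~(c | ~b), 2   [~[]-rule on 5: fresh world 2, 0R2]
12. ~c, 2   [~|-rule on 11]
13. b, 2   [~|-rule on 11]
Accessibility: 0R0, 0R1, 0R2, 1R1, 2R2
Complete open branch: satisfiable in S4, hence also in K, T (this S4-model is also a K-model and a T-model).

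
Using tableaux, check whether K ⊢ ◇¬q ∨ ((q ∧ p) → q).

Valid

Tableau for the negation ¬(◇¬q ∨ ((q ∧ p) → q)):
1. ¬(◇¬q ∨ ((q ∧ p) → q)), 0
2. ¬◇¬q, 0   [¬∨-rule on 1]
3. ¬((q ∧ p) → q), 0   [¬∨-rule on 1]
4. q ∧ p, 0   [¬→-rule on 3]
5. ¬q, 0   [¬→-rule on 3]
6. q, 0   [∧-rule on 4]
7. p, 0   [∧-rule on 4]
Branch closes: q and ¬q both at 0.
All branches of the negation close; one closing branch shown above.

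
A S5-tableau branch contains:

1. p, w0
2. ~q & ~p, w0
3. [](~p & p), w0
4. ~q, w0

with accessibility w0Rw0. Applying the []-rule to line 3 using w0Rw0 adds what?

~p & p, w0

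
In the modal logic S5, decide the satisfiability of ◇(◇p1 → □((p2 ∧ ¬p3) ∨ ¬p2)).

Satisfiable (open branch found)

1. ◇(◇p1 → □((p2 ∧ ¬p3) ∨ ¬p2)), 0
2. ◇p1 → □((p2 ∧ ¬p3) ∨ ¬p2), 1
3. □((p2 ∧ ¬p3) ∨ ¬p2), 1
4. (p2 ∧ ¬p3) ∨ ¬p2, 0
5. (p2 ∧ ¬p3) ∨ ¬p2, 1
6. ¬p2, 0
7. ¬p2, 1
Accessibility: 0R0, 0R1, 1R0, 1R1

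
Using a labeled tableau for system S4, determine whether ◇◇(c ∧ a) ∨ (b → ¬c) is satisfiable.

1. ◇◇(c ∧ a) ∨ (b → ¬c), 0
2. b → ¬c, 0
3. ¬c, 0
Accessibility: 0R0

Satisfiable (open branch found)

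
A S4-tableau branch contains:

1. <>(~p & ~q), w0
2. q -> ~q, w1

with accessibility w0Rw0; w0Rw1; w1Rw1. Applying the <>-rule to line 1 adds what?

a fresh world w2 with w0Rw2, and ~p & ~q at w2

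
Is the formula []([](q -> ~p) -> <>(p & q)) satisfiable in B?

Satisfiable

1. []([](q -> ~p) -> <>(p & q)), u
2. [](q -> ~p) -> <>(p & q), u
3. <>(p & q), u
4. p & q, v
5. p, v
6. q, v
7. [](q -> ~p) -> <>(p & q), v
8. <>(p & q), v
9. p & q, w
10. p, w
11. q, w
Accessibility: uRu, uRv, vRu, vRv, vRw, wRv, wRw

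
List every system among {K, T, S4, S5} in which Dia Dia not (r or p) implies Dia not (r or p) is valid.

S4, S5

T-tableau for the negation not (Dia Dia not (r or p) implies Dia not (r or p)):
1. not (Dia Dia not (r or p) implies Dia not (r or p)), 0
2. Dia Dia not (r or p), 0
3. not Dia not (r or p), 0
4. r or p, 0
5. p, 0
6. Dia not (r or p), 1
7. r or p, 1
8. p, 1
9. not (r or p), 2
10. not r, 2
11. not p, 2
Accessibility: 0R0, 0R1, 1R1, 1R2, 2R2
Complete open branch: countermodel on a T-frame, so not valid in T, nor in K (the same frame is also a K-frame).
S4-tableau for the negation not (Dia Dia not (r or p) implies Dia not (r or p)):
1. not (Dia Dia not (r or p) implies Dia not (r or p)), 0
2. Dia Dia not (r or p), 0
3. not Dia not (r or p), 0
4. r or p, 0
5. p, 0
6. Dia not (r or p), 1
7. r or p, 1
8. p, 1
9. not (r or p), 2
10. not r, 2
11. not p, 2
12. r or p, 2
13. p, 2
Accessibility: 0R0, 0R1, 0R2, 1R1, 1R2, 2R2
Branch closes: p and not p both at 2.
Every branch closes (one shown): valid in S4, hence also in S5 (every theorem of S4 is a theorem of S5).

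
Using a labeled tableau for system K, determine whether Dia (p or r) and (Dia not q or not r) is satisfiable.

Satisfiable

1. Dia (p or r) and (Dia not q or not r), 0
2. Dia (p or r), 0   [and-rule on 1]
3. Dia not q or not r, 0   [and-rule on 1]
4. not r, 0   [or-rule on 3 (branches; this branch)]
5. p or r, 1   [Dia-rule on 2: fresh world 1, 0R1]
6. r, 1   [or-rule on 5 (branches; this branch)]
Accessibility: 0R1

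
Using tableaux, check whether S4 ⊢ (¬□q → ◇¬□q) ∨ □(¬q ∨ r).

Tableau for the negation ¬((¬□q → ◇¬□q) ∨ □(¬q ∨ r)):
1. ¬((¬□q → ◇¬□q) ∨ □(¬q ∨ r)), 0
2. ¬(¬□q → ◇¬□q), 0
3. ¬□(¬q ∨ r), 0
4. ¬□q, 0
5. ¬◇¬□q, 0
6. □q, 0
7. q, 0
8. ¬(¬q ∨ r), 1
9. q, 1
10. ¬r, 1
11. □q, 1
12. ¬q, 2
13. □q, 2
14. q, 2
Accessibility: 0R0, 0R1, 0R2, 1R1, 2R2
Branch closes: q and ¬q both at 2.
Every branch of the negation's tableau closes; the branch above is one of them.

Valid in S4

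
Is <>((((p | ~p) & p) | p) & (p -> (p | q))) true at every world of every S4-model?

Tableau for the negation ~<>((((p | ~p) & p) | p) & (p -> (p | q))):
1. ~<>((((p | ~p) & p) | p) & (p -> (p | q))), 0
2. ~((((p | ~p) & p) | p) & (p -> (p | q))), 0
3. ~(((p | ~p) & p) | p), 0
4. ~((p | ~p) & p), 0
5. ~p, 0
Accessibility: 0R0
The negation has an open branch (countermodel exists).

Not valid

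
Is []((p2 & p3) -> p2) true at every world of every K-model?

Tableau for the negation ~[]((p2 & p3) -> p2):
1. ~[]((p2 & p3) -> p2), 0
2. ~((p2 & p3) -> p2), 1
3. p2 & p3, 1
4. ~p2, 1
5. p2, 1
6. p3, 1
Accessibility: 0R1
Branch closes: p2 and ~p2 both at 1.
Every branch of the negation's tableau closes; the branch above is one of them.

Yes, valid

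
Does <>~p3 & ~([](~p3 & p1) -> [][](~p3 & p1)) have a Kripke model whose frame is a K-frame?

1. <>~p3 & ~([](~p3 & p1) -> [][](~p3 & p1)), 0
2. <>~p3, 0   [&-rule on 1]
3. ~([](~p3 & p1) -> [][](~p3 & p1)), 0   [&-rule on 1]
4. [](~p3 & p1), 0   [~->-rule on 3]
5. ~[][](~p3 & p1), 0   [~->-rule on 3]
6. ~p3, 1   [<>-rule on 2: fresh world 1, 0R1]
7. ~p3 & p1, 1   [[]-rule on 4 via 0R1]
8. p1, 1   [&-rule on 7]
9. ~[](~p3 & p1), 2   [~[]-rule on 5: fresh world 2, 0R2]
10. ~p3 & p1, 2   [[]-rule on 4 via 0R2]
11. ~p3, 2   [&-rule on 10]
12. p1, 2   [&-rule on 10]
13. ~(~p3 & p1), 3   [~[]-rule on 9: fresh world 3, 2R3]
14. ~p1, 3   [~&-rule on 13 (branches; this branch)]
Accessibility: 0R1, 0R2, 2R3

Yes, satisfiable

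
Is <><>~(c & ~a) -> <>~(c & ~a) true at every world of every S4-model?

Valid

Tableau for the negation ~(<><>~(c & ~a) -> <>~(c & ~a)):
1. ~(<><>~(c & ~a) -> <>~(c & ~a)), 0
2. <><>~(c & ~a), 0
3. ~<>~(c & ~a), 0
4. c & ~a, 0
5. c, 0
6. ~a, 0
7. <>~(c & ~a), 1
8. c & ~a, 1
9. c, 1
10. ~a, 1
11. ~(c & ~a), 2
12. c & ~a, 2
13. c, 2
14. ~a, 2
15. a, 2
Accessibility: 0R0, 0R1, 0R2, 1R1, 1R2, 2R2
Branch closes: a and ~a both at 2.
All branches of the negation close; one closing branch shown above.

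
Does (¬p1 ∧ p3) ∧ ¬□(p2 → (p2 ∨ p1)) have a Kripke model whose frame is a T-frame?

1. (¬p1 ∧ p3) ∧ ¬□(p2 → (p2 ∨ p1)), w0
2. ¬p1 ∧ p3, w0
3. ¬□(p2 → (p2 ∨ p1)), w0
4. ¬p1, w0
5. p3, w0
6. ¬(p2 → (p2 ∨ p1)), w1
7. p2, w1
8. ¬(p2 ∨ p1), w1
9. ¬p2, w1
10. ¬p1, w1
Accessibility: w0Rw0, w0Rw1, w1Rw1
Branch closes: p2 and ¬p2 both at w1.
Every branch closes; the branch above is one of them.

No, unsatisfiable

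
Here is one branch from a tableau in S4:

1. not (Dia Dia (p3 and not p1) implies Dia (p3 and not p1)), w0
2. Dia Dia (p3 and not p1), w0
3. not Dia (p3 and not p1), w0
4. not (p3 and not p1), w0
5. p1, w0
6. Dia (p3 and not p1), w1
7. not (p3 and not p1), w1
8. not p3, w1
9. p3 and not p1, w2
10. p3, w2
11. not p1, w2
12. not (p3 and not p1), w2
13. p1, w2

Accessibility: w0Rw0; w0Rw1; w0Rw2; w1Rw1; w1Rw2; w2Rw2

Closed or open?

Yes, closed

Both p1 and not p1 appear at w2.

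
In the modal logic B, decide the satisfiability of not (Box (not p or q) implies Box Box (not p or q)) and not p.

1. not (Box (not p or q) implies Box Box (not p or q)) and not p, w0
2. not (Box (not p or q) implies Box Box (not p or q)), w0
3. not p, w0
4. Box (not p or q), w0
5. not Box Box (not p or q), w0
6. not p or q, w0
7. q, w0
8. not Box (not p or q), w1
9. not p or q, w1
10. q, w1
11. not (not p or q), w2
12. p, w2
13. not q, w2
Accessibility: w0Rw0, w0Rw1, w1Rw0, w1Rw1, w1Rw2, w2Rw1, w2Rw2

Satisfiable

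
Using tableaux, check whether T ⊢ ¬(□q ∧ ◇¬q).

Yes, valid

Tableau for the negation □q ∧ ◇¬q:
1. □q ∧ ◇¬q, 0
2. □q, 0   [∧-rule on 1]
3. ◇¬q, 0   [∧-rule on 1]
4. q, 0   [□-rule on 2 via 0R0]
5. ¬q, 1   [◇-rule on 3: fresh world 1, 0R1]
6. q, 1   [□-rule on 2 via 0R1]
Accessibility: 0R0, 0R1, 1R1
Branch closes: q and ¬q both at 1.
Every branch of the negation's tableau closes; the branch above is one of them.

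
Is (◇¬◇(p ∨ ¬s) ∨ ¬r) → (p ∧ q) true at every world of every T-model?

Tableau for the negation ¬((◇¬◇(p ∨ ¬s) ∨ ¬r) → (p ∧ q)):
1. ¬((◇¬◇(p ∨ ¬s) ∨ ¬r) → (p ∧ q)), u
2. ◇¬◇(p ∨ ¬s) ∨ ¬r, u   [¬→-rule on 1]
3. ¬(p ∧ q), u   [¬→-rule on 1]
4. ¬r, u   [∨-rule on 2 (branches; this branch)]
5. ¬q, u   [¬∧-rule on 3 (branches; this branch)]
Accessibility: uRu
The negation has an open branch (countermodel exists).

Not valid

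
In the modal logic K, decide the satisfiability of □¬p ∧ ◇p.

1. □¬p ∧ ◇p, u
2. □¬p, u   [∧-rule on 1]
3. ◇p, u   [∧-rule on 1]
4. p, v   [◇-rule on 3: fresh world v, uRv]
5. ¬p, v   [□-rule on 2 via uRv]
Accessibility: uRv
Branch closes: p and ¬p both at v.
Every branch closes; the branch above is one of them.

Unsatisfiable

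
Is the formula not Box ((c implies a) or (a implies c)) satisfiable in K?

1. not Box ((c implies a) or (a implies c)), u
2. not ((c implies a) or (a implies c)), v   [neg-Box-rule on 1: fresh world v, uRv]
3. not (c implies a), v   [neg-or-rule on 2]
4. not (a implies c), v   [neg-or-rule on 2]
5. c, v   [neg-implies-rule on 3]
6. not a, v   [neg-implies-rule on 3]
7. a, v   [neg-implies-rule on 4]
8. not c, v   [neg-implies-rule on 4]
Accessibility: uRv
Branch closes: a and not a both at v.
(One branch shown.) All branches close.

No, unsatisfiable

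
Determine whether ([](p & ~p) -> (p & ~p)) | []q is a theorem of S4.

Valid

Tableau for the negation ~(([](p & ~p) -> (p & ~p)) | []q):
1. ~(([](p & ~p) -> (p & ~p)) | []q), u
2. ~([](p & ~p) -> (p & ~p)), u
3. ~[]q, u
4. [](p & ~p), u
5. ~(p & ~p), u
6. p & ~p, u
7. p, u
8. ~p, u
Accessibility: uRu
Branch closes: p and ~p both at u.
Every branch of the negation's tableau closes; the branch above is one of them.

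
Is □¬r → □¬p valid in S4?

Invalid (countermodel exists)

Tableau for the negation ¬(□¬r → □¬p):
1. ¬(□¬r → □¬p), u
2. □¬r, u   [¬→-rule on 1]
3. ¬□¬p, u   [¬→-rule on 1]
4. ¬r, u   [□-rule on 2 via uRu]
5. p, v   [¬□-rule on 3: fresh world v, uRv]
6. ¬r, v   [□-rule on 2 via uRv]
Accessibility: uRu, uRv, vRv
The negation has an open branch (countermodel exists).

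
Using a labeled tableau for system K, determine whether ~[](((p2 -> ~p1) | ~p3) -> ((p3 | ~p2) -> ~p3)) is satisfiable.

1. ~[](((p2 -> ~p1) | ~p3) -> ((p3 | ~p2) -> ~p3)), w0
2. ~(((p2 -> ~p1) | ~p3) -> ((p3 | ~p2) -> ~p3)), w1   [~[]-rule on 1: fresh world w1, w0Rw1]
3. (p2 -> ~p1) | ~p3, w1   [~->-rule on 2]
4. ~((p3 | ~p2) -> ~p3), w1   [~->-rule on 2]
5. p3 | ~p2, w1   [~->-rule on 4]
6. p3, w1   [~->-rule on 4]
7. p2 -> ~p1, w1   [|-rule on 3 (branches; this branch)]
8. ~p2, w1   [|-rule on 5 (branches; this branch)]
9. ~p1, w1   [->-rule on 7 (branches; this branch)]
Accessibility: w0Rw1

Satisfiable (open branch found)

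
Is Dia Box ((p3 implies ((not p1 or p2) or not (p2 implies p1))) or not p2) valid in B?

Tableau for the negation not Dia Box ((p3 implies ((not p1 or p2) or not (p2 implies p1))) or not p2):
1. not Dia Box ((p3 implies ((not p1 or p2) or not (p2 implies p1))) or not p2), w0
2. not Box ((p3 implies ((not p1 or p2) or not (p2 implies p1))) or not p2), w0   [neg-Dia-rule on 1 via w0Rw0]
3. not ((p3 implies ((not p1 or p2) or not (p2 implies p1))) or not p2), w1   [neg-Box-rule on 2: fresh world w1, w0Rw1]
4. not (p3 implies ((not p1 or p2) or not (p2 implies p1))), w1   [neg-or-rule on 3]
5. p2, w1   [neg-or-rule on 3]
6. p3, w1   [neg-implies-rule on 4]
7. not ((not p1 or p2) or not (p2 implies p1)), w1   [neg-implies-rule on 4]
8. not (not p1 or p2), w1   [neg-or-rule on 7]
9. p2 implies p1, w1   [neg-or-rule on 7]
10. p1, w1   [neg-or-rule on 8]
11. not p2, w1   [neg-or-rule on 8]
Accessibility: w0Rw0, w0Rw1, w1Rw0, w1Rw1
Branch closes: p2 and not p2 both at w1.
All branches of the negation close; one closing branch shown above.

Valid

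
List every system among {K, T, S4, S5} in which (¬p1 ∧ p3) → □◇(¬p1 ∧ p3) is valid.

S5

S4-tableau for the negation ¬((¬p1 ∧ p3) → □◇(¬p1 ∧ p3)):
1. ¬((¬p1 ∧ p3) → □◇(¬p1 ∧ p3)), 0
2. ¬p1 ∧ p3, 0   [¬→-rule on 1]
3. ¬□◇(¬p1 ∧ p3), 0   [¬→-rule on 1]
4. ¬p1, 0   [∧-rule on 2]
5. p3, 0   [∧-rule on 2]
6. ¬◇(¬p1 ∧ p3), 1   [¬□-rule on 3: fresh world 1, 0R1]
7. ¬(¬p1 ∧ p3), 1   [¬◇-rule on 6 via 1R1]
8. ¬p3, 1   [¬∧-rule on 7 (branches; this branch)]
Accessibility: 0R0, 0R1, 1R1
Complete open branch: countermodel on an S4-frame, so not valid in S4, nor in K, T (the same frame is also a K-frame and a T-frame).
S5-tableau for the negation ¬((¬p1 ∧ p3) → □◇(¬p1 ∧ p3)):
1. ¬((¬p1 ∧ p3) → □◇(¬p1 ∧ p3)), 0
2. ¬p1 ∧ p3, 0   [¬→-rule on 1]
3. ¬□◇(¬p1 ∧ p3), 0   [¬→-rule on 1]
4. ¬p1, 0   [∧-rule on 2]
5. p3, 0   [∧-rule on 2]
6. ¬◇(¬p1 ∧ p3), 1   [¬□-rule on 3: fresh world 1, 0R1]
7. ¬(¬p1 ∧ p3), 0   [¬◇-rule on 6 via 1R0]
8. ¬(¬p1 ∧ p3), 1   [¬◇-rule on 6 via 1R1]
9. ¬p3, 0   [¬∧-rule on 7 (branches; this branch)]
Accessibility: 0R0, 0R1, 1R0, 1R1
Branch closes: p3 and ¬p3 both at 0.
Every branch closes (one shown): valid in S5.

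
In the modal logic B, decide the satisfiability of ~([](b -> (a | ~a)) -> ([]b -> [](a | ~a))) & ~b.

1. ~([](b -> (a | ~a)) -> ([]b -> [](a | ~a))) & ~b, 0
2. ~([](b -> (a | ~a)) -> ([]b -> [](a | ~a))), 0
3. ~b, 0
4. [](b -> (a | ~a)), 0
5. ~([]b -> [](a | ~a)), 0
6. []b, 0
7. ~[](a | ~a), 0
8. b -> (a | ~a), 0
9. b, 0
Accessibility: 0R0
Branch closes: b and ~b both at 0.
(One branch shown.) All branches close.

No, unsatisfiable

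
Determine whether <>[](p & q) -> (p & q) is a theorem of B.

Tableau for the negation ~(<>[](p & q) -> (p & q)):
1. ~(<>[](p & q) -> (p & q)), u
2. <>[](p & q), u   [~->-rule on 1]
3. ~(p & q), u   [~->-rule on 1]
4. ~q, u   [~&-rule on 3 (branches; this branch)]
5. [](p & q), v   [<>-rule on 2: fresh world v, uRv]
6. p & q, u   [[]-rule on 5 via vRu]
7. p, u   [&-rule on 6]
8. q, u   [&-rule on 6]
Accessibility: uRu, uRv, vRu, vRv
Branch closes: q and ~q both at u.
All branches of the negation close; one closing branch shown above.

Valid in B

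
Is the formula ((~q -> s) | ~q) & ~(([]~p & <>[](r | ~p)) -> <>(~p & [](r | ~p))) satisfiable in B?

1. ((~q -> s) | ~q) & ~(([]~p & <>[](r | ~p)) -> <>(~p & [](r | ~p))), w0
2. (~q -> s) | ~q, w0
3. ~(([]~p & <>[](r | ~p)) -> <>(~p & [](r | ~p))), w0
4. []~p & <>[](r | ~p), w0
5. ~<>(~p & [](r | ~p)), w0
6. []~p, w0
7. <>[](r | ~p), w0
8. ~(~p & [](r | ~p)), w0
9. ~p, w0
10. ~q -> s, w0
11. ~[](r | ~p), w0
12. s, w0
13. [](r | ~p), w1
14. ~(~p & [](r | ~p)), w1
15. ~p, w1
16. r | ~p, w0
17. r | ~p, w1
18. ~[](r | ~p), w1
19. ~(r | ~p), w2
20. ~r, w2
21. p, w2
22. ~(~p & [](r | ~p)), w2
23. ~p, w2
Accessibility: w0Rw0, w0Rw1, w0Rw2, w1Rw0, w1Rw1, w2Rw0, w2Rw2
Branch closes: p and ~p both at w2.
All branches of the tableau close; one closing branch shown above.

Unsatisfiable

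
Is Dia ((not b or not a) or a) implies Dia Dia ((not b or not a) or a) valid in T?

Valid

Tableau for the negation not (Dia ((not b or not a) or a) implies Dia Dia ((not b or not a) or a)):
1. not (Dia ((not b or not a) or a) implies Dia Dia ((not b or not a) or a)), u
2. Dia ((not b or not a) or a), u
3. not Dia Dia ((not b or not a) or a), u
4. not Dia ((not b or not a) or a), u
5. not ((not b or not a) or a), u
6. not (not b or not a), u
7. not a, u
8. b, u
9. a, u
Accessibility: uRu
Branch closes: a and not a both at u.
Every branch of the negation's tableau closes; the branch above is one of them.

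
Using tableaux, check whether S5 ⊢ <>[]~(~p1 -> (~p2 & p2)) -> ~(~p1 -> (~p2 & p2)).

Tableau for the negation ~(<>[]~(~p1 -> (~p2 & p2)) -> ~(~p1 -> (~p2 & p2))):
1. ~(<>[]~(~p1 -> (~p2 & p2)) -> ~(~p1 -> (~p2 & p2))), u
2. <>[]~(~p1 -> (~p2 & p2)), u
3. ~p1 -> (~p2 & p2), u
4. p1, u
5. []~(~p1 -> (~p2 & p2)), v
6. ~(~p1 -> (~p2 & p2)), u
7. ~p1, u
8. ~(~p2 & p2), u
Accessibility: uRu, uRv, vRu, vRv
Branch closes: p1 and ~p1 both at u.
All branches of the negation close; one closing branch shown above.

Valid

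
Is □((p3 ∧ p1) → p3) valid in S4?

Tableau for the negation ¬□((p3 ∧ p1) → p3):
1. ¬□((p3 ∧ p1) → p3), w0
2. ¬((p3 ∧ p1) → p3), w1
3. p3 ∧ p1, w1
4. ¬p3, w1
5. p3, w1
6. p1, w1
Accessibility: w0Rw0, w0Rw1, w1Rw1
Branch closes: p3 and ¬p3 both at w1.
All branches of the negation close; one closing branch shown above.

Yes, valid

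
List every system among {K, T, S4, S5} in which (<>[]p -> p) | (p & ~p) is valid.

S4-tableau for the negation ~((<>[]p -> p) | (p & ~p)):
1. ~((<>[]p -> p) | (p & ~p)), u
2. ~(<>[]p -> p), u
3. ~(p & ~p), u
4. <>[]p, u
5. ~p, u
6. []p, v
7. p, v
Accessibility: uRu, uRv, vRv
Complete open branch: countermodel on an S4-frame, so not valid in S4, nor in K, T (the same frame is also a K-frame and a T-frame).
S5-tableau for the negation ~((<>[]p -> p) | (p & ~p)):
1. ~((<>[]p -> p) | (p & ~p)), u
2. ~(<>[]p -> p), u
3. ~(p & ~p), u
4. <>[]p, u
5. ~p, u
6. []p, v
7. p, u
Accessibility: uRu, uRv, vRu, vRv
Branch closes: p and ~p both at u.
Every branch closes (one shown): valid in S5.

S5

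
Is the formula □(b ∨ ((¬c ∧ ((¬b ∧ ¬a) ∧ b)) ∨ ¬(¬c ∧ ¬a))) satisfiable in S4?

1. □(b ∨ ((¬c ∧ ((¬b ∧ ¬a) ∧ b)) ∨ ¬(¬c ∧ ¬a))), u
2. b ∨ ((¬c ∧ ((¬b ∧ ¬a) ∧ b)) ∨ ¬(¬c ∧ ¬a)), u   [□-rule on 1 via uRu]
3. (¬c ∧ ((¬b ∧ ¬a) ∧ b)) ∨ ¬(¬c ∧ ¬a), u   [∨-rule on 2 (branches; this branch)]
4. ¬(¬c ∧ ¬a), u   [∨-rule on 3 (branches; this branch)]
5. a, u   [¬∧-rule on 4 (branches; this branch)]
Accessibility: uRu

Satisfiable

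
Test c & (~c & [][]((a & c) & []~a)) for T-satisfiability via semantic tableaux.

1. c & (~c & [][]((a & c) & []~a)), u
2. c, u   [&-rule on 1]
3. ~c & [][]((a & c) & []~a), u   [&-rule on 1]
4. ~c, u   [&-rule on 3]
5. [][]((a & c) & []~a), u   [&-rule on 3]
Accessibility: uRu
Branch closes: c and ~c both at u.
Every branch closes; the branch above is one of them.

No, unsatisfiable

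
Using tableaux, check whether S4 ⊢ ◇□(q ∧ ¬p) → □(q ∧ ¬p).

Not valid

Tableau for the negation ¬(◇□(q ∧ ¬p) → □(q ∧ ¬p)):
1. ¬(◇□(q ∧ ¬p) → □(q ∧ ¬p)), u
2. ◇□(q ∧ ¬p), u
3. ¬□(q ∧ ¬p), u
4. □(q ∧ ¬p), v
5. q ∧ ¬p, v
6. q, v
7. ¬p, v
8. ¬(q ∧ ¬p), w
9. p, w
Accessibility: uRu, uRv, uRw, vRv, wRw
The negation has an open branch (countermodel exists).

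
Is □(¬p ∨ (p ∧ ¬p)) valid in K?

Invalid (countermodel exists)

Tableau for the negation ¬□(¬p ∨ (p ∧ ¬p)):
1. ¬□(¬p ∨ (p ∧ ¬p)), 0
2. ¬(¬p ∨ (p ∧ ¬p)), 1
3. p, 1
4. ¬(p ∧ ¬p), 1
Accessibility: 0R1
The negation has an open branch (countermodel exists).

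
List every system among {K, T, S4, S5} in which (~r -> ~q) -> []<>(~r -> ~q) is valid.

S5

S5-tableau for the negation ~((~r -> ~q) -> []<>(~r -> ~q)):
1. ~((~r -> ~q) -> []<>(~r -> ~q)), 0
2. ~r -> ~q, 0
3. ~[]<>(~r -> ~q), 0
4. ~q, 0
5. ~<>(~r -> ~q), 1
6. ~(~r -> ~q), 0
7. ~r, 0
8. q, 0
Accessibility: 0R0, 0R1, 1R0, 1R1
Branch closes: q and ~q both at 0.
Every branch closes (one shown): valid in S5.
S4-tableau for the negation ~((~r -> ~q) -> []<>(~r -> ~q)):
1. ~((~r -> ~q) -> []<>(~r -> ~q)), 0
2. ~r -> ~q, 0
3. ~[]<>(~r -> ~q), 0
4. ~q, 0
5. ~<>(~r -> ~q), 1
6. ~(~r -> ~q), 1
7. ~r, 1
8. q, 1
Accessibility: 0R0, 0R1, 1R1
Complete open branch: countermodel on an S4-frame, so not valid in S4, nor in K, T (the same frame is also a K-frame and a T-frame).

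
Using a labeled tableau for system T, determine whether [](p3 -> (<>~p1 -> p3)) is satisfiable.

1. [](p3 -> (<>~p1 -> p3)), w0
2. p3 -> (<>~p1 -> p3), w0
3. <>~p1 -> p3, w0
4. p3, w0
Accessibility: w0Rw0

Satisfiable (open branch found)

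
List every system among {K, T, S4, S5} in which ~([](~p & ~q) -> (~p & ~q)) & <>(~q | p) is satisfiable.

K

T-tableau for the formula:
1. ~([](~p & ~q) -> (~p & ~q)) & <>(~q | p), w0
2. ~([](~p & ~q) -> (~p & ~q)), w0
3. <>(~q | p), w0
4. [](~p & ~q), w0
5. ~(~p & ~q), w0
6. ~p & ~q, w0
7. ~p, w0
8. ~q, w0
9. q, w0
Accessibility: w0Rw0
Branch closes: q and ~q both at w0.
Every branch closes (one shown): unsatisfiable in T, hence also in S4, S5 (every S4/S5-frame is a T-frame).
K-tableau for the formula:
1. ~([](~p & ~q) -> (~p & ~q)) & <>(~q | p), w0
2. ~([](~p & ~q) -> (~p & ~q)), w0
3. <>(~q | p), w0
4. [](~p & ~q), w0
5. ~(~p & ~q), w0
6. q, w0
7. ~q | p, w1
8. ~p & ~q, w1
9. ~p, w1
10. ~q, w1
Accessibility: w0Rw1
Complete open branch: satisfiable in K.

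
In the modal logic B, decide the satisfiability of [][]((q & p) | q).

1. [][]((q & p) | q), w0
2. []((q & p) | q), w0   [[]-rule on 1 via w0Rw0]
3. (q & p) | q, w0   [[]-rule on 2 via w0Rw0]
4. q, w0   [|-rule on 3 (branches; this branch)]
Accessibility: w0Rw0

Yes, satisfiable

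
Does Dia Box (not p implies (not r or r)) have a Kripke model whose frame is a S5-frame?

Yes, satisfiable

1. Dia Box (not p implies (not r or r)), 0
2. Box (not p implies (not r or r)), 1
3. not p implies (not r or r), 0
4. not p implies (not r or r), 1
5. not r or r, 0
6. not r or r, 1
7. r, 0
8. r, 1
Accessibility: 0R0, 0R1, 1R0, 1R1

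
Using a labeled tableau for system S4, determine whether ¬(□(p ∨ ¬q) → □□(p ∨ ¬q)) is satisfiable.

Unsatisfiable

1. ¬(□(p ∨ ¬q) → □□(p ∨ ¬q)), u
2. □(p ∨ ¬q), u
3. ¬□□(p ∨ ¬q), u
4. p ∨ ¬q, u
5. ¬q, u
6. ¬□(p ∨ ¬q), v
7. p ∨ ¬q, v
8. ¬q, v
9. ¬(p ∨ ¬q), w
10. ¬p, w
11. q, w
12. p ∨ ¬q, w
13. ¬q, w
Accessibility: uRu, uRv, uRw, vRv, vRw, wRw
Branch closes: q and ¬q both at w.
(One branch shown.) All branches close.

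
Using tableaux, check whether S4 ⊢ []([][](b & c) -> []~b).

Invalid (countermodel exists)

Tableau for the negation ~[]([][](b & c) -> []~b):
1. ~[]([][](b & c) -> []~b), w0
2. ~([][](b & c) -> []~b), w1
3. [][](b & c), w1
4. ~[]~b, w1
5. [](b & c), w1
6. b & c, w1
7. b, w1
8. c, w1
9. b, w2
10. [](b & c), w2
11. b & c, w2
12. c, w2
Accessibility: w0Rw0, w0Rw1, w0Rw2, w1Rw1, w1Rw2, w2Rw2
The negation has an open branch (countermodel exists).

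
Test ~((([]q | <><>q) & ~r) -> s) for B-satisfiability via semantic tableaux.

Satisfiable (open branch found)

1. ~((([]q | <><>q) & ~r) -> s), w0
2. ([]q | <><>q) & ~r, w0
3. ~s, w0
4. []q | <><>q, w0
5. ~r, w0
6. <><>q, w0
7. <>q, w1
8. q, w2
Accessibility: w0Rw0, w0Rw1, w1Rw0, w1Rw1, w1Rw2, w2Rw1, w2Rw2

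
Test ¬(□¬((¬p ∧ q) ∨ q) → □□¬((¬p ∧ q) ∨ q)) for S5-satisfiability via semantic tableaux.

Unsatisfiable (every branch closes)

1. ¬(□¬((¬p ∧ q) ∨ q) → □□¬((¬p ∧ q) ∨ q)), 0
2. □¬((¬p ∧ q) ∨ q), 0
3. ¬□□¬((¬p ∧ q) ∨ q), 0
4. ¬((¬p ∧ q) ∨ q), 0
5. ¬(¬p ∧ q), 0
6. ¬q, 0
7. ¬□¬((¬p ∧ q) ∨ q), 1
8. ¬((¬p ∧ q) ∨ q), 1
9. ¬(¬p ∧ q), 1
10. ¬q, 1
11. (¬p ∧ q) ∨ q, 2
12. ¬((¬p ∧ q) ∨ q), 2
13. ¬(¬p ∧ q), 2
14. ¬q, 2
15. ¬p ∧ q, 2
16. ¬p, 2
17. q, 2
Accessibility: 0R0, 0R1, 0R2, 1R0, 1R1, 1R2, 2R0, 2R1, 2R2
Branch closes: q and ¬q both at 2.
All branches of the tableau close; one closing branch shown above.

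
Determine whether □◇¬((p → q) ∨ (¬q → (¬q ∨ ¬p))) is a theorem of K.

No, not valid

Tableau for the negation ¬□◇¬((p → q) ∨ (¬q → (¬q ∨ ¬p))):
1. ¬□◇¬((p → q) ∨ (¬q → (¬q ∨ ¬p))), u
2. ¬◇¬((p → q) ∨ (¬q → (¬q ∨ ¬p))), v   [¬□-rule on 1: fresh world v, uRv]
Accessibility: uRv
The negation has an open branch (countermodel exists).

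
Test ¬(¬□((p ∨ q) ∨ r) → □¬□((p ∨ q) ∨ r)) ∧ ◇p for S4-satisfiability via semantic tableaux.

1. ¬(¬□((p ∨ q) ∨ r) → □¬□((p ∨ q) ∨ r)) ∧ ◇p, u
2. ¬(¬□((p ∨ q) ∨ r) → □¬□((p ∨ q) ∨ r)), u   [∧-rule on 1]
3. ◇p, u   [∧-rule on 1]
4. ¬□((p ∨ q) ∨ r), u   [¬→-rule on 2]
5. ¬□¬□((p ∨ q) ∨ r), u   [¬→-rule on 2]
6. p, v   [◇-rule on 3: fresh world v, uRv]
7. ¬((p ∨ q) ∨ r), w   [¬□-rule on 4: fresh world w, uRw]
8. ¬(p ∨ q), w   [¬∨-rule on 7]
9. ¬r, w   [¬∨-rule on 7]
10. ¬p, w   [¬∨-rule on 8]
11. ¬q, w   [¬∨-rule on 8]
12. □((p ∨ q) ∨ r), x   [¬□-rule on 5: fresh world x, uRx]
13. (p ∨ q) ∨ r, x   [□-rule on 12 via xRx]
14. r, x   [∨-rule on 13 (branches; this branch)]
Accessibility: uRu, uRv, uRw, uRx, vRv, wRw, xRx

Satisfiable (open branch found)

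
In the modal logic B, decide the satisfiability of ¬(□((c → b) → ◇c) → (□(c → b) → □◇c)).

1. ¬(□((c → b) → ◇c) → (□(c → b) → □◇c)), 0
2. □((c → b) → ◇c), 0   [¬→-rule on 1]
3. ¬(□(c → b) → □◇c), 0   [¬→-rule on 1]
4. □(c → b), 0   [¬→-rule on 3]
5. ¬□◇c, 0   [¬→-rule on 3]
6. (c → b) → ◇c, 0   [□-rule on 2 via 0R0]
7. c → b, 0   [□-rule on 4 via 0R0]
8. ◇c, 0   [→-rule on 6 (branches; this branch)]
9. b, 0   [→-rule on 7 (branches; this branch)]
10. ¬◇c, 1   [¬□-rule on 5: fresh world 1, 0R1]
11. (c → b) → ◇c, 1   [□-rule on 2 via 0R1]
12. c → b, 1   [□-rule on 4 via 0R1]
13. ¬c, 0   [¬◇-rule on 10 via 1R0]
14. ¬c, 1   [¬◇-rule on 10 via 1R1]
15. ◇c, 1   [→-rule on 11 (branches; this branch)]
16. b, 1   [→-rule on 12 (branches; this branch)]
17. c, 2   [◇-rule on 8: fresh world 2, 0R2]
18. (c → b) → ◇c, 2   [□-rule on 2 via 0R2]
19. c → b, 2   [□-rule on 4 via 0R2]
20. ◇c, 2   [→-rule on 18 (branches; this branch)]
21. b, 2   [→-rule on 19 (branches; this branch)]
22. c, 3   [◇-rule on 15: fresh world 3, 1R3]
23. ¬c, 3   [¬◇-rule on 10 via 1R3]
Accessibility: 0R0, 0R1, 0R2, 1R0, 1R1, 1R3, 2R0, 2R2, 3R1, 3R3
Branch closes: c and ¬c both at 3.
Every branch closes; the branch above is one of them.

Unsatisfiable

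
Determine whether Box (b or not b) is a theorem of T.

Tableau for the negation not Box (b or not b):
1. not Box (b or not b), 0
2. not (b or not b), 1
3. not b, 1
4. b, 1
Accessibility: 0R0, 0R1, 1R1
Branch closes: b and not b both at 1.
Every branch of the negation's tableau closes; the branch above is one of them.

Valid in T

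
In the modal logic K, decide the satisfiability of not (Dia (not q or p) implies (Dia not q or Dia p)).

Unsatisfiable

1. not (Dia (not q or p) implies (Dia not q or Dia p)), u
2. Dia (not q or p), u   [neg-implies-rule on 1]
3. not (Dia not q or Dia p), u   [neg-implies-rule on 1]
4. not Dia not q, u   [neg-or-rule on 3]
5. not Dia p, u   [neg-or-rule on 3]
6. not q or p, v   [Dia-rule on 2: fresh world v, uRv]
7. q, v   [neg-Dia-rule on 4 via uRv]
8. not p, v   [neg-Dia-rule on 5 via uRv]
9. p, v   [or-rule on 6 (branches; this branch)]
Accessibility: uRv
Branch closes: p and not p both at v.
(One branch shown.) All branches close.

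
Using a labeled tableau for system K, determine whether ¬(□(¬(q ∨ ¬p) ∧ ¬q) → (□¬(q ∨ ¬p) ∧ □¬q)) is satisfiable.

1. ¬(□(¬(q ∨ ¬p) ∧ ¬q) → (□¬(q ∨ ¬p) ∧ □¬q)), u
2. □(¬(q ∨ ¬p) ∧ ¬q), u
3. ¬(□¬(q ∨ ¬p) ∧ □¬q), u
4. ¬□¬(q ∨ ¬p), u
5. q ∨ ¬p, v
6. ¬(q ∨ ¬p) ∧ ¬q, v
7. ¬(q ∨ ¬p), v
8. ¬q, v
9. p, v
10. ¬p, v
Accessibility: uRv
Branch closes: p and ¬p both at v.
(One branch shown.) All branches close.

Unsatisfiable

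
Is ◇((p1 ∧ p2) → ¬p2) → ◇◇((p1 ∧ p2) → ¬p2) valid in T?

Tableau for the negation ¬(◇((p1 ∧ p2) → ¬p2) → ◇◇((p1 ∧ p2) → ¬p2)):
1. ¬(◇((p1 ∧ p2) → ¬p2) → ◇◇((p1 ∧ p2) → ¬p2)), u
2. ◇((p1 ∧ p2) → ¬p2), u
3. ¬◇◇((p1 ∧ p2) → ¬p2), u
4. ¬◇((p1 ∧ p2) → ¬p2), u
5. ¬((p1 ∧ p2) → ¬p2), u
6. p1 ∧ p2, u
7. p2, u
8. p1, u
9. (p1 ∧ p2) → ¬p2, v
10. ¬◇((p1 ∧ p2) → ¬p2), v
11. ¬((p1 ∧ p2) → ¬p2), v
12. p1 ∧ p2, v
13. p2, v
14. p1, v
15. ¬(p1 ∧ p2), v
16. ¬p2, v
Accessibility: uRu, uRv, vRv
Branch closes: p2 and ¬p2 both at v.
Every branch of the negation's tableau closes; the branch above is one of them.

Yes, valid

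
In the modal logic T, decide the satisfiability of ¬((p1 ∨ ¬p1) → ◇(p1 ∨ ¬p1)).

1. ¬((p1 ∨ ¬p1) → ◇(p1 ∨ ¬p1)), u
2. p1 ∨ ¬p1, u
3. ¬◇(p1 ∨ ¬p1), u
4. ¬(p1 ∨ ¬p1), u
5. ¬p1, u
6. p1, u
Accessibility: uRu
Branch closes: p1 and ¬p1 both at u.
(One branch shown.) All branches close.

Unsatisfiable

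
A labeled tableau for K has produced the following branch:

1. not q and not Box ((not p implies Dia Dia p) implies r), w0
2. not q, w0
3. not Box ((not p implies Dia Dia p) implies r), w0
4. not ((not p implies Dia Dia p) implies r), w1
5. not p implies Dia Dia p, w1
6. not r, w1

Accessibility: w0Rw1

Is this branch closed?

Not closed

No world carries both an atom and its negation.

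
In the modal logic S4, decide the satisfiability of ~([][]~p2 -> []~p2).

Unsatisfiable

1. ~([][]~p2 -> []~p2), u
2. [][]~p2, u
3. ~[]~p2, u
4. []~p2, u
5. ~p2, u
6. p2, v
7. []~p2, v
8. ~p2, v
Accessibility: uRu, uRv, vRv
Branch closes: p2 and ~p2 both at v.
(One branch shown.) All branches close.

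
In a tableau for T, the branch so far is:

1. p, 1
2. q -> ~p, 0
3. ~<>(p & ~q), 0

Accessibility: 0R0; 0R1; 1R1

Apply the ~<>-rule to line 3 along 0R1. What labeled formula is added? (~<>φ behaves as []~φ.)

~<>φ behaves as []~φ: propagate the negated body to each accessible world.

~(p & ~q), 1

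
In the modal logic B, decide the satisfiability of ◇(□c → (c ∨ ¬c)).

Yes, satisfiable

1. ◇(□c → (c ∨ ¬c)), 0
2. □c → (c ∨ ¬c), 1
3. c ∨ ¬c, 1
4. ¬c, 1
Accessibility: 0R0, 0R1, 1R0, 1R1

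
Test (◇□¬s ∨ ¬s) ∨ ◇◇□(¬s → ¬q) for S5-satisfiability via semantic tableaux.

1. (◇□¬s ∨ ¬s) ∨ ◇◇□(¬s → ¬q), w0
2. ◇◇□(¬s → ¬q), w0   [∨-rule on 1 (branches; this branch)]
3. ◇□(¬s → ¬q), w1   [◇-rule on 2: fresh world w1, w0Rw1]
4. □(¬s → ¬q), w2   [◇-rule on 3: fresh world w2, w1Rw2]
5. ¬s → ¬q, w0   [□-rule on 4 via w2Rw0]
6. ¬s → ¬q, w1   [□-rule on 4 via w2Rw1]
7. ¬s → ¬q, w2   [□-rule on 4 via w2Rw2]
8. ¬q, w0   [→-rule on 5 (branches; this branch)]
9. ¬q, w1   [→-rule on 6 (branches; this branch)]
10. ¬q, w2   [→-rule on 7 (branches; this branch)]
Accessibility: w0Rw0, w0Rw1, w0Rw2, w1Rw0, w1Rw1, w1Rw2, w2Rw0, w2Rw1, w2Rw2

Yes, satisfiable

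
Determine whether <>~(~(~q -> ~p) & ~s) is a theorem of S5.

Tableau for the negation ~<>~(~(~q -> ~p) & ~s):
1. ~<>~(~(~q -> ~p) & ~s), u
2. ~(~q -> ~p) & ~s, u
3. ~(~q -> ~p), u
4. ~s, u
5. ~q, u
6. p, u
Accessibility: uRu
The negation has an open branch (countermodel exists).

Invalid (countermodel exists)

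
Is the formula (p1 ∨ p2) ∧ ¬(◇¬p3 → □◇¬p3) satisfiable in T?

Yes, satisfiable

1. (p1 ∨ p2) ∧ ¬(◇¬p3 → □◇¬p3), u
2. p1 ∨ p2, u   [∧-rule on 1]
3. ¬(◇¬p3 → □◇¬p3), u   [∧-rule on 1]
4. ◇¬p3, u   [¬→-rule on 3]
5. ¬□◇¬p3, u   [¬→-rule on 3]
6. p2, u   [∨-rule on 2 (branches; this branch)]
7. ¬p3, v   [◇-rule on 4: fresh world v, uRv]
8. ¬◇¬p3, w   [¬□-rule on 5: fresh world w, uRw]
9. p3, w   [¬◇-rule on 8 via wRw]
Accessibility: uRu, uRv, uRw, vRv, wRw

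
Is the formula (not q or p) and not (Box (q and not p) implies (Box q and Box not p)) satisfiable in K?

1. (not q or p) and not (Box (q and not p) implies (Box q and Box not p)), 0
2. not q or p, 0
3. not (Box (q and not p) implies (Box q and Box not p)), 0
4. Box (q and not p), 0
5. not (Box q and Box not p), 0
6. p, 0
7. not Box not p, 0
8. p, 1
9. q and not p, 1
10. q, 1
11. not p, 1
Accessibility: 0R1
Branch closes: p and not p both at 1.
Every branch closes; the branch above is one of them.

Unsatisfiable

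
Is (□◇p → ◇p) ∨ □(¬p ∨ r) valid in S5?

Valid in S5

Tableau for the negation ¬((□◇p → ◇p) ∨ □(¬p ∨ r)):
1. ¬((□◇p → ◇p) ∨ □(¬p ∨ r)), u
2. ¬(□◇p → ◇p), u
3. ¬□(¬p ∨ r), u
4. □◇p, u
5. ¬◇p, u
6. ◇p, u
7. ¬p, u
8. ¬(¬p ∨ r), v
9. p, v
10. ¬r, v
11. ◇p, v
12. ¬p, v
Accessibility: uRu, uRv, vRu, vRv
Branch closes: p and ¬p both at v.
All branches of the negation close; one closing branch shown above.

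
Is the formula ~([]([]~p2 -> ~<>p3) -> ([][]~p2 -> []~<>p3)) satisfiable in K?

No, unsatisfiable

1. ~([]([]~p2 -> ~<>p3) -> ([][]~p2 -> []~<>p3)), 0
2. []([]~p2 -> ~<>p3), 0   [~->-rule on 1]
3. ~([][]~p2 -> []~<>p3), 0   [~->-rule on 1]
4. [][]~p2, 0   [~->-rule on 3]
5. ~[]~<>p3, 0   [~->-rule on 3]
6. <>p3, 1   [~[]-rule on 5: fresh world 1, 0R1]
7. []~p2 -> ~<>p3, 1   [[]-rule on 2 via 0R1]
8. []~p2, 1   [[]-rule on 4 via 0R1]
9. ~[]~p2, 1   [->-rule on 7 (branches; this branch)]
10. p3, 2   [<>-rule on 6: fresh world 2, 1R2]
11. ~p2, 2   [[]-rule on 8 via 1R2]
12. p2, 3   [~[]-rule on 9: fresh world 3, 1R3]
13. ~p2, 3   [[]-rule on 8 via 1R3]
Accessibility: 0R1, 1R2, 1R3
Branch closes: p2 and ~p2 both at 3.
(One branch shown.) All branches close.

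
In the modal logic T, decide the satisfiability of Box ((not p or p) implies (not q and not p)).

1. Box ((not p or p) implies (not q and not p)), w0
2. (not p or p) implies (not q and not p), w0
3. not q and not p, w0
4. not q, w0
5. not p, w0
Accessibility: w0Rw0

Satisfiable (open branch found)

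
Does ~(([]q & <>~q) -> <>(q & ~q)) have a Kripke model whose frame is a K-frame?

Unsatisfiable (every branch closes)

1. ~(([]q & <>~q) -> <>(q & ~q)), 0
2. []q & <>~q, 0
3. ~<>(q & ~q), 0
4. []q, 0
5. <>~q, 0
6. ~q, 1
7. ~(q & ~q), 1
8. q, 1
Accessibility: 0R1
Branch closes: q and ~q both at 1.
All branches of the tableau close; one closing branch shown above.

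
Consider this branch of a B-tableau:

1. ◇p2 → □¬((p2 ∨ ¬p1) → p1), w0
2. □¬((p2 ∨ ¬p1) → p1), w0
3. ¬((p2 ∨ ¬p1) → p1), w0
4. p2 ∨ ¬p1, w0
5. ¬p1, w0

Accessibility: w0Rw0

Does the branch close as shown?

Open

There is no literal clash: for every atom and world, at most one sign appears.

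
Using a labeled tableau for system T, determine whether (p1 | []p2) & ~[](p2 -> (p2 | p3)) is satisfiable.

1. (p1 | []p2) & ~[](p2 -> (p2 | p3)), w0
2. p1 | []p2, w0
3. ~[](p2 -> (p2 | p3)), w0
4. []p2, w0
5. p2, w0
6. ~(p2 -> (p2 | p3)), w1
7. p2, w1
8. ~(p2 | p3), w1
9. ~p2, w1
10. ~p3, w1
Accessibility: w0Rw0, w0Rw1, w1Rw1
Branch closes: p2 and ~p2 both at w1.
(One branch shown.) All branches close.

Unsatisfiable (every branch closes)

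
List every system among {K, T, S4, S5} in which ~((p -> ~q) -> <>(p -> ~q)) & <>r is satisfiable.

K

T-tableau for the formula:
1. ~((p -> ~q) -> <>(p -> ~q)) & <>r, 0
2. ~((p -> ~q) -> <>(p -> ~q)), 0
3. <>r, 0
4. p -> ~q, 0
5. ~<>(p -> ~q), 0
6. ~(p -> ~q), 0
7. p, 0
8. q, 0
9. ~q, 0
Accessibility: 0R0
Branch closes: q and ~q both at 0.
Every branch closes (one shown): unsatisfiable in T, hence also in S4, S5 (every S4/S5-frame is a T-frame).
K-tableau for the formula:
1. ~((p -> ~q) -> <>(p -> ~q)) & <>r, 0
2. ~((p -> ~q) -> <>(p -> ~q)), 0
3. <>r, 0
4. p -> ~q, 0
5. ~<>(p -> ~q), 0
6. ~q, 0
7. r, 1
8. ~(p -> ~q), 1
9. p, 1
10. q, 1
Accessibility: 0R1
Complete open branch: satisfiable in K.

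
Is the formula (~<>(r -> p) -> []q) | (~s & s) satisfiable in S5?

1. (~<>(r -> p) -> []q) | (~s & s), 0
2. ~<>(r -> p) -> []q, 0   [|-rule on 1 (branches; this branch)]
3. []q, 0   [->-rule on 2 (branches; this branch)]
4. q, 0   [[]-rule on 3 via 0R0]
Accessibility: 0R0

Satisfiable (open branch found)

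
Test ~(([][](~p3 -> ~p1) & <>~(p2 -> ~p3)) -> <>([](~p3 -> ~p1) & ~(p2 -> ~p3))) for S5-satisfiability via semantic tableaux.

1. ~(([][](~p3 -> ~p1) & <>~(p2 -> ~p3)) -> <>([](~p3 -> ~p1) & ~(p2 -> ~p3))), u
2. [][](~p3 -> ~p1) & <>~(p2 -> ~p3), u   [~->-rule on 1]
3. ~<>([](~p3 -> ~p1) & ~(p2 -> ~p3)), u   [~->-rule on 1]
4. [][](~p3 -> ~p1), u   [&-rule on 2]
5. <>~(p2 -> ~p3), u   [&-rule on 2]
6. ~([](~p3 -> ~p1) & ~(p2 -> ~p3)), u   [~<>-rule on 3 via uRu]
7. [](~p3 -> ~p1), u   [[]-rule on 4 via uRu]
8. ~p3 -> ~p1, u   [[]-rule on 7 via uRu]
9. p2 -> ~p3, u   [~&-rule on 6 (branches; this branch)]
10. ~p1, u   [->-rule on 8 (branches; this branch)]
11. ~p3, u   [->-rule on 9 (branches; this branch)]
12. ~(p2 -> ~p3), v   [<>-rule on 5: fresh world v, uRv]
13. p2, v   [~->-rule on 12]
14. p3, v   [~->-rule on 12]
15. ~([](~p3 -> ~p1) & ~(p2 -> ~p3)), v   [~<>-rule on 3 via uRv]
16. [](~p3 -> ~p1), v   [[]-rule on 4 via uRv]
17. ~p3 -> ~p1, v   [[]-rule on 7 via uRv]
18. ~[](~p3 -> ~p1), v   [~&-rule on 15 (branches; this branch)]
19. ~p1, v   [->-rule on 17 (branches; this branch)]
20. ~(~p3 -> ~p1), w   [~[]-rule on 18: fresh world w, vRw]
21. ~p3, w   [~->-rule on 20]
22. p1, w   [~->-rule on 20]
23. ~([](~p3 -> ~p1) & ~(p2 -> ~p3)), w   [~<>-rule on 3 via uRw]
24. [](~p3 -> ~p1), w   [[]-rule on 4 via uRw]
25. ~p3 -> ~p1, w   [[]-rule on 7 via uRw]
26. p2 -> ~p3, w   [~&-rule on 23 (branches; this branch)]
27. ~p1, w   [->-rule on 25 (branches; this branch)]
Accessibility: uRu, uRv, uRw, vRu, vRv, vRw, wRu, wRv, wRw
Branch closes: p1 and ~p1 both at w.
Every branch closes; the branch above is one of them.

Unsatisfiable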